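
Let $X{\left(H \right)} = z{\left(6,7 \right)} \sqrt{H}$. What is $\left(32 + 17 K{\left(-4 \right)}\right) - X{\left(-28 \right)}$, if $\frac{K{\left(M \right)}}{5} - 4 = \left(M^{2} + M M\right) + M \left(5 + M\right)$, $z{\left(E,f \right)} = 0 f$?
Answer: $2752$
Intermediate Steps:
$z{\left(E,f \right)} = 0$
$K{\left(M \right)} = 20 + 10 M^{2} + 5 M \left(5 + M\right)$ ($K{\left(M \right)} = 20 + 5 \left(\left(M^{2} + M M\right) + M \left(5 + M\right)\right) = 20 + 5 \left(\left(M^{2} + M^{2}\right) + M \left(5 + M\right)\right) = 20 + 5 \left(2 M^{2} + M \left(5 + M\right)\right) = 20 + \left(10 M^{2} + 5 M \left(5 + M\right)\right) = 20 + 10 M^{2} + 5 M \left(5 + M\right)$)
$X{\left(H \right)} = 0$ ($X{\left(H \right)} = 0 \sqrt{H} = 0$)
$\left(32 + 17 K{\left(-4 \right)}\right) - X{\left(-28 \right)} = \left(32 + 17 \left(20 + 15 \left(-4\right)^{2} + 25 \left(-4\right)\right)\right) - 0 = \left(32 + 17 \left(20 + 15 \cdot 16 - 100\right)\right) + 0 = \left(32 + 17 \left(20 + 240 - 100\right)\right) + 0 = \left(32 + 17 \cdot 160\right) + 0 = \left(32 + 2720\right) + 0 = 2752 + 0 = 2752$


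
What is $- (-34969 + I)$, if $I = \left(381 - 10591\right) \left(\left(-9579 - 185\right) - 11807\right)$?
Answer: $-220204941$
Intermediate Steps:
$I = 220239910$ ($I = - 10210 \left(\left(-9579 - 185\right) - 11807\right) = - 10210 \left(-9764 - 11807\right) = \left(-10210\right) \left(-21571\right) = 220239910$)
$- (-34969 + I) = - (-34969 + 220239910) = \left(-1\right) 220204941 = -220204941$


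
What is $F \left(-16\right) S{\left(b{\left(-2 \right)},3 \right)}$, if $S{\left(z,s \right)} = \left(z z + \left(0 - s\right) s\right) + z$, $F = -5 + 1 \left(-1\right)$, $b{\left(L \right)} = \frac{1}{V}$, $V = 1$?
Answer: $-672$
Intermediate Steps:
$b{\left(L \right)} = 1$ ($b{\left(L \right)} = 1^{-1} = 1$)
$F = -6$ ($F = -5 - 1 = -6$)
$S{\left(z,s \right)} = z + z^{2} - s^{2}$ ($S{\left(z,s \right)} = \left(z^{2} + - s s\right) + z = \left(z^{2} - s^{2}\right) + z = z + z^{2} - s^{2}$)
$F \left(-16\right) S{\left(b{\left(-2 \right)},3 \right)} = \left(-6\right) \left(-16\right) \left(1 + 1^{2} - 3^{2}\right) = 96 \left(1 + 1 - 9\right) = 96 \left(-7\right) = -672$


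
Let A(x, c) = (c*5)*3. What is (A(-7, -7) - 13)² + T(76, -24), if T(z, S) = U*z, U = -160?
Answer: 1764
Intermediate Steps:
A(x, c) = 15*c (A(x, c) = (5*c)*3 = 15*c)
T(z, S) = -160*z
(A(-7, -7) - 13)² + T(76, -24) = (15*(-7) - 13)² - 160*76 = (-105 - 13)² - 12160 = (-118)² - 12160 = 13924 - 12160 = 1764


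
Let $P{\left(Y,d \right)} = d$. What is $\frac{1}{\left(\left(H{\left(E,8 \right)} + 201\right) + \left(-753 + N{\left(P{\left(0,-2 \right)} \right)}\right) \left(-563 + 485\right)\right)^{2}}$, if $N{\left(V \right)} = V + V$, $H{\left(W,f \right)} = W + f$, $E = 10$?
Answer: $\frac{1}{3512340225} \approx 2.8471 \cdot 10^{-10}$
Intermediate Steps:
$N{\left(V \right)} = 2 V$
$\frac{1}{\left(\left(H{\left(E,8 \right)} + 201\right) + \left(-753 + N{\left(P{\left(0,-2 \right)} \right)}\right) \left(-563 + 485\right)\right)^{2}} = \frac{1}{\left(\left(\left(10 + 8\right) + 201\right) + \left(-753 + 2 \left(-2\right)\right) \left(-563 + 485\right)\right)^{2}} = \frac{1}{\left(\left(18 + 201\right) + \left(-753 - 4\right) \left(-78\right)\right)^{2}} = \frac{1}{\left(219 - -59046\right)^{2}} = \frac{1}{\left(219 + 59046\right)^{2}} = \frac{1}{59265^{2}} = \frac{1}{3512340225}$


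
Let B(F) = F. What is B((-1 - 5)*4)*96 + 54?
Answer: -2250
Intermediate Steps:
B((-1 - 5)*4)*96 + 54 = ((-1 - 5)*4)*96 + 54 = -6*4*96 + 54 = -24*96 + 54 = -2304 + 54 = -2250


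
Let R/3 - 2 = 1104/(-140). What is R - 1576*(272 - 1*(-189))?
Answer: -25429378/35 ≈ -7.2655e+5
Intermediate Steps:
R = -618/35 (R = 6 + 3*(1104/(-140)) = 6 + 3*(1104*(-1/140)) = 6 + 3*(-276/35) = 6 - 828/35 = -618/35 ≈ -17.657)
R - 1576*(272 - 1*(-189)) = -618/35 - 1576*(272 - 1*(-189)) = -618/35 - 1576*(272 + 189) = -618/35 - 1576*461 = -618/35 - 726536 = -25429378/35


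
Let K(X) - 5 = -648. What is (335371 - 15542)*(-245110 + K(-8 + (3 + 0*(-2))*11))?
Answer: -78598936237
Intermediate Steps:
K(X) = -643 (K(X) = 5 - 648 = -643)
(335371 - 15542)*(-245110 + K(-8 + (3 + 0*(-2))*11)) = (335371 - 15542)*(-245110 - 643) = 319829*(-245753) = -78598936237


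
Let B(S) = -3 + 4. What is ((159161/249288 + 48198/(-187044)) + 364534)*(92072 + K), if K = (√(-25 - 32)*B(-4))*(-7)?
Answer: 5674196447868347/169059 - 58669682621977*I*√57/22992024 ≈ 3.3563e+10 - 1.9265e+7*I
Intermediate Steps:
B(S) = 1
K = -7*I*√57 (K = (√(-25 - 32)*1)*(-7) = (√(-57)*1)*(-7) = ((I*√57)*1)*(-7) = (I*√57)*(-7) = -7*I*√57 ≈ -52.849*I)
((159161/249288 + 48198/(-187044)) + 364534)*(92072 + K) = ((159161/249288 + 48198/(-187044)) + 364534)*(92072 - 7*I*√57) = ((159161*(1/249288) + 48198*(-1/187044)) + 364534)*(92072 - 7*I*√57) = ((159161/249288 - 8033/31174) + 364534)*(92072 - 7*I*√57) = (8754895/22992024 + 364534)*(92072 - 7*I*√57) = 8381383231711*(92072 - 7*I*√57)/22992024 = 5674196447868347/169059 - 58669682621977*I*√57/22992024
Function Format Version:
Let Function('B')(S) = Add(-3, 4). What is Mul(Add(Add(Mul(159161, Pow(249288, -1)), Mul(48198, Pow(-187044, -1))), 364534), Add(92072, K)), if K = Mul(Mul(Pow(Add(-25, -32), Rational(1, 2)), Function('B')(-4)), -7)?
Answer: Add(Rational(5674196447868347, 169059), Mul(Rational(-58669682621977, 22992024), I, Pow(57, Rational(1, 2)))) ≈ Add(3.3563e+10, Mul(-1.9265e+7, I))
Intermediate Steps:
Function('B')(S) = 1
K = Mul(-7, I, Pow(57, Rational(1, 2))) (K = Mul(Mul(Pow(Add(-25, -32), Rational(1, 2)), 1), -7) = Mul(Mul(Pow(-57, Rational(1, 2)), 1), -7) = Mul(Mul(Mul(I, Pow(57, Rational(1, 2))), 1), -7) = Mul(Mul(I, Pow(57, Rational(1, 2))), -7) = Mul(-7, I, Pow(57, Rational(1, 2))) ≈ Mul(-52.849, I))
Mul(Add(Add(Mul(159161, Pow(249288, -1)), Mul(48198, Pow(-187044, -1))), 364534), Add(92072, K)) = Mul(Add(Add(Mul(159161, Pow(249288, -1)), Mul(48198, Pow(-187044, -1))), 364534), Add(92072, Mul(-7, I, Pow(57, Rational(1, 2))))) = Mul(Add(Add(Mul(159161, Rational(1, 249288)), Mul(48198, Rational(-1, 187044))), 364534), Add(92072, Mul(-7, I, Pow(57, Rational(1, 2))))) = Mul(Add(Add(Rational(159161, 249288), Rational(-8033, 31174)), 364534), Add(92072, Mul(-7, I, Pow(57, Rational(1, 2))))) = Mul(Add(Rational(8754895, 22992024), 364534), Add(92072, Mul(-7, I, Pow(57, Rational(1, 2))))) = Mul(Rational(8381383231711, 22992024), Add(92072, Mul(-7, I, Pow(57, Rational(1, 2))))) = Add(Rational(5674196447868347, 169059), Mul(Rational(-58669682621977, 22992024), I, Pow(57, Rational(1, 2))))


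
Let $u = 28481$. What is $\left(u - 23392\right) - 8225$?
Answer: $-3136$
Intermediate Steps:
$\left(u - 23392\right) - 8225 = \left(28481 - 23392\right) - 8225 = 5089 - 8225 = -3136$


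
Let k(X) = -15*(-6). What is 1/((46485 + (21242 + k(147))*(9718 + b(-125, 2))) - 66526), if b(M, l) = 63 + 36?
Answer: 1/209396203 ≈ 4.7756e-9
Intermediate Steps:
b(M, l) = 99
k(X) = 90
1/((46485 + (21242 + k(147))*(9718 + b(-125, 2))) - 66526) = 1/((46485 + (21242 + 90)*(9718 + 99)) - 66526) = 1/((46485 + 21332*9817) - 66526) = 1/((46485 + 209416244) - 66526) = 1/(209462729 - 66526) = 1/209396203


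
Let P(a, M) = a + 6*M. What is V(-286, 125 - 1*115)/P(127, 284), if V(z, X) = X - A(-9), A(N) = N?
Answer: 19/1831 ≈ 0.010377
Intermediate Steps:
V(z, X) = 9 + X (V(z, X) = X - 1*(-9) = X + 9 = 9 + X)
V(-286, 125 - 1*115)/P(127, 284) = (9 + (125 - 1*115))/(127 + 6*284) = (9 + (125 - 115))/(127 + 1704) = (9 + 10)/1831 = 19*(1/1831) = 19/1831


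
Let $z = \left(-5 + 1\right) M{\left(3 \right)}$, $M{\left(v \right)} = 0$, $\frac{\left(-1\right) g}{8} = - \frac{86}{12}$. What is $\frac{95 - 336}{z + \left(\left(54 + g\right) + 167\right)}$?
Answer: $- \frac{723}{835} \approx -0.86587$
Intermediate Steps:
$g = \frac{172}{3}$ ($g = - 8 \left(- \frac{86}{12}\right) = - 8 \left(\left(-86\right) \frac{1}{12}\right) = \left(-8\right) \left(- \frac{43}{6}\right) = \frac{172}{3} \approx 57.333$)
$z = 0$ ($z = \left(-5 + 1\right) 0 = \left(-4\right) 0 = 0$)
$\frac{95 - 336}{z + \left(\left(54 + g\right) + 167\right)} = \frac{95 - 336}{0 + \left(\left(54 + \frac{172}{3}\right) + 167\right)} = - \frac{241}{0 + \left(\frac{334}{3} + 167\right)} = - \frac{241}{0 + \frac{835}{3}} = - \frac{241}{\frac{835}{3}} = \left(-241\right) \frac{3}{835} = - \frac{723}{835}$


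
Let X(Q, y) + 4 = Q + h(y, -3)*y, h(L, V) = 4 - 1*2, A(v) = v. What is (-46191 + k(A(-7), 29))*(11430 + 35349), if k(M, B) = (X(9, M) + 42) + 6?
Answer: -2158944408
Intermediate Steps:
h(L, V) = 2 (h(L, V) = 4 - 2 = 2)
X(Q, y) = -4 + Q + 2*y (X(Q, y) = -4 + (Q + 2*y) = -4 + Q + 2*y)
k(M, B) = 53 + 2*M (k(M, B) = ((-4 + 9 + 2*M) + 42) + 6 = ((5 + 2*M) + 42) + 6 = (47 + 2*M) + 6 = 53 + 2*M)
(-46191 + k(A(-7), 29))*(11430 + 35349) = (-46191 + (53 + 2*(-7)))*(11430 + 35349) = (-46191 + (53 - 14))*46779 = (-46191 + 39)*46779 = -46152*46779 = -2158944408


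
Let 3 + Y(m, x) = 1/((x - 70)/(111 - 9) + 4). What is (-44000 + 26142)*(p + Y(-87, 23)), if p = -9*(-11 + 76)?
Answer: 3788860428/361 ≈ 1.0495e+7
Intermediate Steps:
p = -585 (p = -9*65 = -585)
Y(m, x) = -3 + 1/(169/51 + x/102) (Y(m, x) = -3 + 1/((x - 70)/(111 - 9) + 4) = -3 + 1/((-70 + x)/102 + 4) = -3 + 1/((-70 + x)*(1/102) + 4) = -3 + 1/((-35/51 + x/102) + 4) = -3 + 1/(169/51 + x/102))
(-44000 + 26142)*(p + Y(-87, 23)) = (-44000 + 26142)*(-585 + 3*(-304 - 1*23)/(338 + 23)) = -17858*(-585 + 3*(-304 - 23)/361) = -17858*(-585 + 3*(1/361)*(-327)) = -17858*(-585 - 981/361) = -17858*(-212166/361) = 3788860428/361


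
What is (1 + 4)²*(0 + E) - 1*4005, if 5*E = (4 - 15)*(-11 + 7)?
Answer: -3785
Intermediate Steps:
E = 44/5 (E = ((4 - 15)*(-11 + 7))/5 = (-11*(-4))/5 = (⅕)*44 = 44/5 ≈ 8.8000)
(1 + 4)²*(0 + E) - 1*4005 = (1 + 4)²*(0 + 44/5) - 1*4005 = 5²*(44/5) - 4005 = 25*(44/5) - 4005 = 220 - 4005 = -3785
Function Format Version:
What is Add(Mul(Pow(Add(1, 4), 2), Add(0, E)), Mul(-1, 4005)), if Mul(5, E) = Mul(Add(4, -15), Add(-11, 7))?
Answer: -3785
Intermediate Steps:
E = Rational(44, 5) (E = Mul(Rational(1, 5), Mul(Add(4, -15), Add(-11, 7))) = Mul(Rational(1, 5), Mul(-11, -4)) = Mul(Rational(1, 5), 44) = Rational(44, 5) ≈ 8.8000)
Add(Mul(Pow(Add(1, 4), 2), Add(0, E)), Mul(-1, 4005)) = Add(Mul(Pow(Add(1, 4), 2), Add(0, Rational(44, 5))), Mul(-1, 4005)) = Add(Mul(Pow(5, 2), Rational(44, 5)), -4005) = Add(Mul(25, Rational(44, 5)), -4005) = Add(220, -4005) = -3785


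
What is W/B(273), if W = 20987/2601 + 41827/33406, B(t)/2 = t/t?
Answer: 809883749/173778012 ≈ 4.6604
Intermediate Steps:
B(t) = 2 (B(t) = 2*(t/t) = 2*1 = 2)
W = 809883749/86889006 (W = 20987*(1/2601) + 41827*(1/33406) = 20987/2601 + 41827/33406 = 809883749/86889006 ≈ 9.3209)
W/B(273) = (809883749/86889006)/2 = (809883749/86889006)*(½) = 809883749/173778012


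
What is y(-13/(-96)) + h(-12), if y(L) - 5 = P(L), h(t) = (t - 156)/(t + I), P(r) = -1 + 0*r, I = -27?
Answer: 108/13 ≈ 8.3077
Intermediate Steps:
P(r) = -1 (P(r) = -1 + 0 = -1)
h(t) = (-156 + t)/(-27 + t) (h(t) = (t - 156)/(t - 27) = (-156 + t)/(-27 + t))
y(L) = 4 (y(L) = 5 - 1 = 4)
y(-13/(-96)) + h(-12) = 4 + (-156 - 12)/(-27 - 12) = 4 - 168/(-39) = 4 - 1/39*(-168) = 4 + 56/13 = 108/13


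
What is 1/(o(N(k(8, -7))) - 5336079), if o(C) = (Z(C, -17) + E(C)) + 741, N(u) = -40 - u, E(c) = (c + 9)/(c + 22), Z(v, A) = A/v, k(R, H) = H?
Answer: -33/176066065 ≈ -1.8743e-7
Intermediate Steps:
E(c) = (9 + c)/(22 + c)
o(C) = 741 - 17/C + (9 + C)/(22 + C) (o(C) = (-17/C + (9 + C)/(22 + C)) + 741 = 741 - 17/C + (9 + C)/(22 + C))
1/(o(N(k(8, -7))) - 5336079) = 1/(2*(-187 + 371*(-40 - 1*(-7))² + 8147*(-40 - 1*(-7)))/((-40 - 1*(-7))*(22 + (-40 - 1*(-7)))) - 5336079) = 1/(2*(-187 + 371*(-40 + 7)² + 8147*(-40 + 7))/((-40 + 7)*(22 + (-40 + 7))) - 5336079) = 1/(2*(-187 + 371*(-33)² + 8147*(-33))/(-33*(22 - 33)) - 5336079) = 1/(2*(-1/33)*(-187 + 371*1089 - 268851)/(-11) - 5336079) = 1/(2*(-1/33)*(-1/11)*(-187 + 404019 - 268851) - 5336079) = 1/(2*(-1/33)*(-1/11)*134981 - 5336079) = 1/(24542/33 - 5336079) = 1/(-176066065/33) = -33/176066065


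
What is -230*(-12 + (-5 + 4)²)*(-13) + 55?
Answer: -32835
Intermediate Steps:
-230*(-12 + (-5 + 4)²)*(-13) + 55 = -230*(-12 + (-1)²)*(-13) + 55 = -230*(-12 + 1)*(-13) + 55 = -(-2530)*(-13) + 55 = -230*143 + 55 = -32890 + 55 = -32835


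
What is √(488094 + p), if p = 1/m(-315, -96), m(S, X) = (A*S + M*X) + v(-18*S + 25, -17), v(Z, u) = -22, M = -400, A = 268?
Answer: √1034693760167774/46042 ≈ 698.64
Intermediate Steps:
m(S, X) = -22 - 400*X + 268*S (m(S, X) = (268*S - 400*X) - 22 = (-400*X + 268*S) - 22 = -22 - 400*X + 268*S)
p = -1/46042 (p = 1/(-22 - 400*(-96) + 268*(-315)) = 1/(-22 + 38400 - 84420) = 1/(-46042) = -1/46042 ≈ -2.1719e-5)
√(488094 + p) = √(488094 - 1/46042) = √(22472823947/46042) = √1034693760167774/46042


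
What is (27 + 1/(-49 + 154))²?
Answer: 8042896/11025 ≈ 729.51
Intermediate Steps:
(27 + 1/(-49 + 154))² = (27 + 1/105)² = (2836/105)² = 8042896/11025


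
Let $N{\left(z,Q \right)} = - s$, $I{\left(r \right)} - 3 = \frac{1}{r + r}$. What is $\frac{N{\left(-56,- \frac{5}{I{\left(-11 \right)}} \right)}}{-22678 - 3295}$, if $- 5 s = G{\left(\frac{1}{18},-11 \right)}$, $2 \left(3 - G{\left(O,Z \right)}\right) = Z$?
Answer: $- \frac{17}{259730} \approx -6.5453 \cdot 10^{-5}$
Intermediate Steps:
$G{\left(O,Z \right)} = 3 - \frac{Z}{2}$
$I{\left(r \right)} = 3 + \frac{1}{2 r}$ ($I{\left(r \right)} = 3 + \frac{1}{r + r} = 3 + \frac{1}{2 r}$)
$s = - \frac{17}{10}$ ($s = - \frac{3 - - \frac{11}{2}}{5} = - \frac{3 + \frac{11}{2}}{5} = \left(- \frac{1}{5}\right) \frac{17}{2} = - \frac{17}{10} \approx -1.7$)
$N{\left(z,Q \right)} = \frac{17}{10}$ ($N{\left(z,Q \right)} = \left(-1\right) \left(- \frac{17}{10}\right) = \frac{17}{10}$)
$\frac{N{\left(-56,- \frac{5}{I{\left(-11 \right)}} \right)}}{-22678 - 3295} = \frac{17}{10 \left(-22678 - 3295\right)} = \frac{17}{10 \left(-25973\right)} = \frac{17}{10} \left(- \frac{1}{25973}\right) = - \frac{17}{259730}$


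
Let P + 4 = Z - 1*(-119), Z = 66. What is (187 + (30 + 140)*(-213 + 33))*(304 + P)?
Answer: -14750305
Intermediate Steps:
P = 181 (P = -4 + (66 - 1*(-119)) = -4 + (66 + 119) = -4 + 185 = 181)
(187 + (30 + 140)*(-213 + 33))*(304 + P) = (187 + (30 + 140)*(-213 + 33))*(304 + 181) = (187 + 170*(-180))*485 = (187 - 30600)*485 = -30413*485 = -14750305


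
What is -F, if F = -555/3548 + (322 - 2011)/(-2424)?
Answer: -387271/716696 ≈ -0.54036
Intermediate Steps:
F = 387271/716696 (F = -555*1/3548 - 1689*(-1/2424) = -555/3548 + 563/808 = 387271/716696 ≈ 0.54036)
-F = -1*387271/716696 = -387271/716696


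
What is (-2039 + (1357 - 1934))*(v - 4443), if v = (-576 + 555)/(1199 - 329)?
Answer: 1685327916/145 ≈ 1.1623e+7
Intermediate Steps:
v = -7/290 (v = -21/870 = -21*1/870 = -7/290 ≈ -0.024138)
(-2039 + (1357 - 1934))*(v - 4443) = (-2039 + (1357 - 1934))*(-7/290 - 4443) = (-2039 - 577)*(-1288477/290) = -2616*(-1288477/290) = 1685327916/145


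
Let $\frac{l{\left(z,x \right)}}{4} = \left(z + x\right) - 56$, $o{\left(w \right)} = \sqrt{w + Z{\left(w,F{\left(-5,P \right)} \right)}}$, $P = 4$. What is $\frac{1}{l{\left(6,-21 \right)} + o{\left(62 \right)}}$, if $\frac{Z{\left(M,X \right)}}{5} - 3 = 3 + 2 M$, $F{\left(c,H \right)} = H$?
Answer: $- \frac{71}{19986} - \frac{\sqrt{178}}{39972} \approx -0.0038863$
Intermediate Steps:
$Z{\left(M,X \right)} = 30 + 10 M$ ($Z{\left(M,X \right)} = 15 + 5 \left(3 + 2 M\right) = 15 + \left(15 + 10 M\right) = 30 + 10 M$)
$o{\left(w \right)} = \sqrt{30 + 11 w}$ ($o{\left(w \right)} = \sqrt{w + \left(30 + 10 w\right)} = \sqrt{30 + 11 w}$)
$l{\left(z,x \right)} = -224 + 4 x + 4 z$ ($l{\left(z,x \right)} = 4 \left(\left(z + x\right) - 56\right) = 4 \left(\left(x + z\right) - 56\right) = 4 \left(-56 + x + z\right) = -224 + 4 x + 4 z$)
$\frac{1}{l{\left(6,-21 \right)} + o{\left(62 \right)}} = \frac{1}{\left(-224 + 4 \left(-21\right) + 4 \cdot 6\right) + \sqrt{30 + 11 \cdot 62}} = \frac{1}{\left(-224 - 84 + 24\right) + \sqrt{30 + 682}} = \frac{1}{-284 + \sqrt{712}} = \frac{1}{-284 + 2 \sqrt{178}}$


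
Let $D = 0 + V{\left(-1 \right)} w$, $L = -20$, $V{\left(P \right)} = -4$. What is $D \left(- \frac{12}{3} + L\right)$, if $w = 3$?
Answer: $288$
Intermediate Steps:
$D = -12$ ($D = 0 - 12 = -12$)
$D \left(- \frac{12}{3} + L\right) = - 12 \left(- \frac{12}{3} - 20\right) = - 12 \left(\left(-12\right) \frac{1}{3} - 20\right) = - 12 \left(-4 - 20\right) = \left(-12\right) \left(-24\right) = 288$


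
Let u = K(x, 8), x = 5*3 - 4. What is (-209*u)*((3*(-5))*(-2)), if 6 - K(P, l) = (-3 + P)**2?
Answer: 363660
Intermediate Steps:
x = 11 (x = 15 - 4 = 11)
K(P, l) = 6 - (-3 + P)**2
u = -58 (u = 6 - (-3 + 11)**2 = 6 - 1*8**2 = 6 - 1*64 = 6 - 64 = -58)
(-209*u)*((3*(-5))*(-2)) = (-209*(-58))*((3*(-5))*(-2)) = 12122*(-15*(-2)) = 12122*30 = 363660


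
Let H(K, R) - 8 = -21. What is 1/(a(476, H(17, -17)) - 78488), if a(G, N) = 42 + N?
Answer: -1/78459 ≈ -1.2746e-5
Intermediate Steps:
H(K, R) = -13 (H(K, R) = 8 - 21 = -13)
1/(a(476, H(17, -17)) - 78488) = 1/((42 - 13) - 78488) = 1/(29 - 78488) = 1/(-78459) = -1/78459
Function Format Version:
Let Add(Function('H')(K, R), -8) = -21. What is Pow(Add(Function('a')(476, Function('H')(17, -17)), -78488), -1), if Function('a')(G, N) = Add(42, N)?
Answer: Rational(-1, 78459) ≈ -1.2746e-5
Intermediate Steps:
Function('H')(K, R) = -13 (Function('H')(K, R) = Add(8, -21) = -13)
Pow(Add(Function('a')(476, Function('H')(17, -17)), -78488), -1) = Pow(Add(Add(42, -13), -78488), -1) = Pow(Add(29, -78488), -1) = Pow(-78459, -1) = Rational(-1, 78459)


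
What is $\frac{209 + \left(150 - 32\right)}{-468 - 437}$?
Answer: $- \frac{327}{905} \approx -0.36133$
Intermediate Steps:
$\frac{209 + \left(150 - 32\right)}{-468 - 437} = \frac{209 + 118}{-905} = 327 \left(- \frac{1}{905}\right) = - \frac{327}{905}$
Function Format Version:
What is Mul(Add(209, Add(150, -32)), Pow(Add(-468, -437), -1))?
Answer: Rational(-327, 905) ≈ -0.36133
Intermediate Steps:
Mul(Add(209, Add(150, -32)), Pow(Add(-468, -437), -1)) = Mul(Add(209, 118), Pow(-905, -1)) = Mul(327, Rational(-1, 905)) = Rational(-327, 905)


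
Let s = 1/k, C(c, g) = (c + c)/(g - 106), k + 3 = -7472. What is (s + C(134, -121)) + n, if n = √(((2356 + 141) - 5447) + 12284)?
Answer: -2003527/1696825 + √9334 ≈ 95.432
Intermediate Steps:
k = -7475 (k = -3 - 7472 = -7475)
C(c, g) = 2*c/(-106 + g) (C(c, g) = (2*c)/(-106 + g) = 2*c/(-106 + g))
n = √9334 (n = √((2497 - 5447) + 12284) = √(-2950 + 12284) = √9334 ≈ 96.613)
s = -1/7475 (s = 1/(-7475) = -1/7475 ≈ -0.00013378)
(s + C(134, -121)) + n = (-1/7475 + 2*134/(-106 - 121)) + √9334 = (-1/7475 + 2*134/(-227)) + √9334 = (-1/7475 + 2*134*(-1/227)) + √9334 = (-1/7475 - 268/227) + √9334 = -2003527/1696825 + √9334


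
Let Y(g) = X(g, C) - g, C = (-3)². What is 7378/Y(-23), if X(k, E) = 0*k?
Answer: 7378/23 ≈ 320.78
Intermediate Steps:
C = 9
X(k, E) = 0
Y(g) = -g (Y(g) = 0 - g = -g)
7378/Y(-23) = 7378/((-1*(-23))) = 7378/23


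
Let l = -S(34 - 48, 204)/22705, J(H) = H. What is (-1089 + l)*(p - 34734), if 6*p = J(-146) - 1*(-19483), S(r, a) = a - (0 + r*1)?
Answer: 4674863646521/136230 ≈ 3.4316e+7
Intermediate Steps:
S(r, a) = a - r (S(r, a) = a - (0 + r) = a - r)
l = -218/22705 (l = -(204 - (34 - 48))/22705 = -(204 - 1*(-14))/22705 = -(204 + 14)/22705 = -218/22705 ≈ -0.0096014)
p = 19337/6 (p = (-146 - 1*(-19483))/6 = (-146 + 19483)/6 = (1/6)*19337 = 19337/6 ≈ 3222.8)
(-1089 + l)*(p - 34734) = (-1089 - 218/22705)*(19337/6 - 34734) = -24725963/22705*(-189067/6) = 4674863646521/136230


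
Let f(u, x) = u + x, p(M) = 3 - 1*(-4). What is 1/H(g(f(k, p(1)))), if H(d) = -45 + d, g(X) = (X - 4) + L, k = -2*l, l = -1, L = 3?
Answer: -1/37 ≈ -0.027027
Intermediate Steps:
p(M) = 7 (p(M) = 3 + 4 = 7)
k = 2 (k = -2*(-1) = 2)
g(X) = -1 + X (g(X) = (X - 4) + 3 = (-4 + X) + 3 = -1 + X)
1/H(g(f(k, p(1)))) = 1/(-45 + (-1 + (2 + 7))) = 1/(-45 + (-1 + 9)) = 1/(-45 + 8) = 1/(-37) = -1/37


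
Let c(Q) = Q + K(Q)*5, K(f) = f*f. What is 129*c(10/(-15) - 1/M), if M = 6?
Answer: 4085/12 ≈ 340.42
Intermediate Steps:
K(f) = f**2
c(Q) = Q + 5*Q**2 (c(Q) = Q + Q**2*5 = Q + 5*Q**2)
129*c(10/(-15) - 1/M) = 129*((10/(-15) - 1/6)*(1 + 5*(10/(-15) - 1/6))) = 129*((10*(-1/15) - 1*1/6)*(1 + 5*(10*(-1/15) - 1*1/6))) = 129*((-2/3 - 1/6)*(1 + 5*(-2/3 - 1/6))) = 129*(-5*(1 + 5*(-5/6))/6) = 129*(-5*(1 - 25/6)/6) = 129*(-5/6*(-19/6)) = 129*(95/36) = 4085/12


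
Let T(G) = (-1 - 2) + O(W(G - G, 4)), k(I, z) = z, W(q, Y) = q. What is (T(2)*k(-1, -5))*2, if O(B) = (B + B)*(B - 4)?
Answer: 30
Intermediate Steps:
O(B) = 2*B*(-4 + B) (O(B) = (2*B)*(-4 + B) = 2*B*(-4 + B))
T(G) = -3 (T(G) = (-1 - 2) + 2*(G - G)*(-4 + (G - G)) = -3 + 2*0*(-4 + 0) = -3 + 2*0*(-4) = -3 + 0 = -3)
(T(2)*k(-1, -5))*2 = -3*(-5)*2 = 15*2 = 30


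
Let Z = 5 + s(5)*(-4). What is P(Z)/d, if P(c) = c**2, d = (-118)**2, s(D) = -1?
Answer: 81/13924 ≈ 0.0058173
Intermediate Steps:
d = 13924
Z = 9 (Z = 5 - 1*(-4) = 5 + 4 = 9)
P(Z)/d = 9**2/13924 = 81*(1/13924) = 81/13924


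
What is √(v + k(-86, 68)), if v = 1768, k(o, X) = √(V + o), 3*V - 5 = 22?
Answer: √(1768 + I*√77) ≈ 42.048 + 0.1043*I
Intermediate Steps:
V = 9 (V = 5/3 + (⅓)*22 = 5/3 + 22/3 = 9)
k(o, X) = √(9 + o)
√(v + k(-86, 68)) = √(1768 + √(9 - 86)) = √(1768 + √(-77)) = √(1768 + I*√77)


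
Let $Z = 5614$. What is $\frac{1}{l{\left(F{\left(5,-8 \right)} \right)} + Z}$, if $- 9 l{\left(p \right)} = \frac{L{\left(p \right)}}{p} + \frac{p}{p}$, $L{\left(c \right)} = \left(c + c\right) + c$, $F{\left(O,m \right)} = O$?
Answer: $\frac{9}{50522} \approx 0.00017814$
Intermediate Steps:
$L{\left(c \right)} = 3 c$ ($L{\left(c \right)} = 2 c + c = 3 c$)
$l{\left(p \right)} = - \frac{4}{9}$ ($l{\left(p \right)} = - \frac{\frac{3 p}{p} + \frac{p}{p}}{9} = - \frac{3 + 1}{9} = \left(- \frac{1}{9}\right) 4 = - \frac{4}{9}$)
$\frac{1}{l{\left(F{\left(5,-8 \right)} \right)} + Z} = \frac{1}{- \frac{4}{9} + 5614} = \frac{1}{\frac{50522}{9}} = \frac{9}{50522}$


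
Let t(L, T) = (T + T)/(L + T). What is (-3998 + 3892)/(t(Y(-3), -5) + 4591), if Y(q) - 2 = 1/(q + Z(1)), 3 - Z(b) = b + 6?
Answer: -583/25268 ≈ -0.023073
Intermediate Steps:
Z(b) = -3 - b (Z(b) = 3 - (b + 6) = 3 - (6 + b) = 3 + (-6 - b) = -3 - b)
Y(q) = 2 + 1/(-4 + q) (Y(q) = 2 + 1/(q + (-3 - 1*1)) = 2 + 1/(q + (-3 - 1)) = 2 + 1/(q - 4) = 2 + 1/(-4 + q))
t(L, T) = 2*T/(L + T) (t(L, T) = (2*T)/(L + T) = 2*T/(L + T))
(-3998 + 3892)/(t(Y(-3), -5) + 4591) = (-3998 + 3892)/(2*(-5)/((-7 + 2*(-3))/(-4 - 3) - 5) + 4591) = -106/(2*(-5)/((-7 - 6)/(-7) - 5) + 4591) = -106/(2*(-5)/(-⅐*(-13) - 5) + 4591) = -106/(2*(-5)/(13/7 - 5) + 4591) = -106/(2*(-5)/(-22/7) + 4591) = -106/(2*(-5)*(-7/22) + 4591) = -106/(35/11 + 4591) = -106/50536/11 = -106*11/50536 = -583/25268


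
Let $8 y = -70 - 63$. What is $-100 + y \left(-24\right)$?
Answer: $299$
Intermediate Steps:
$y = - \frac{133}{8}$ ($y = \frac{-70 - 63}{8} = \frac{1}{8} \left(-133\right) = - \frac{133}{8} \approx -16.625$)
$-100 + y \left(-24\right) = -100 - -399 = -100 + 399 = 299$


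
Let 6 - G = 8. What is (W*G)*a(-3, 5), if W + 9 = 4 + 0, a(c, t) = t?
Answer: 50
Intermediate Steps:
G = -2 (G = 6 - 1*8 = 6 - 8 = -2)
W = -5 (W = -9 + (4 + 0) = -9 + 4 = -5)
(W*G)*a(-3, 5) = -5*(-2)*5 = 10*5 = 50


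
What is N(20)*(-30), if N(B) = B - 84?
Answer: 1920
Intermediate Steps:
N(B) = -84 + B
N(20)*(-30) = (-84 + 20)*(-30) = -64*(-30) = 1920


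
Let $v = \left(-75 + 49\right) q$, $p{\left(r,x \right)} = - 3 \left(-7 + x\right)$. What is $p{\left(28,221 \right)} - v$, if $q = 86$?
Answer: $1594$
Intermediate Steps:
$p{\left(r,x \right)} = 21 - 3 x$
$v = -2236$ ($v = \left(-75 + 49\right) 86 = \left(-26\right) 86 = -2236$)
$p{\left(28,221 \right)} - v = \left(21 - 663\right) - -2236 = \left(21 - 663\right) + 2236 = -642 + 2236 = 1594$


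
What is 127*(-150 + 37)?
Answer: -14351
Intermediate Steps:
127*(-150 + 37) = 127*(-113) = -14351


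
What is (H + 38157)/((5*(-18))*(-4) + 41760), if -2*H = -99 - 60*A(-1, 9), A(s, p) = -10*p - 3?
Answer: 23611/28080 ≈ 0.84085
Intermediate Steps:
A(s, p) = -3 - 10*p
H = -5481/2 (H = -(-99 - 60*(-3 - 10*9))/2 = -(-99 - 60*(-3 - 90))/2 = -(-99 - 60*(-93))/2 = -(-99 + 5580)/2 = -½*5481 = -5481/2 ≈ -2740.5)
(H + 38157)/((5*(-18))*(-4) + 41760) = (-5481/2 + 38157)/((5*(-18))*(-4) + 41760) = 70833/(2*(-90*(-4) + 41760)) = 70833/(2*(360 + 41760)) = (70833/2)/42120 = (70833/2)*(1/42120) = 23611/28080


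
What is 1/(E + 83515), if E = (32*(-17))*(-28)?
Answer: 1/98747 ≈ 1.0127e-5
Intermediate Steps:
E = 15232 (E = -544*(-28) = 15232)
1/(E + 83515) = 1/(15232 + 83515) = 1/98747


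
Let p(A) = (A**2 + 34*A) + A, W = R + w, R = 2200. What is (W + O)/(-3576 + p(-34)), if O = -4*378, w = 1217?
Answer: -381/722 ≈ -0.52770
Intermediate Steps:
W = 3417 (W = 2200 + 1217 = 3417)
O = -1512
p(A) = A**2 + 35*A
(W + O)/(-3576 + p(-34)) = (3417 - 1512)/(-3576 - 34*(35 - 34)) = 1905/(-3576 - 34*1) = 1905/(-3576 - 34) = 1905/(-3610) = 1905*(-1/3610) = -381/722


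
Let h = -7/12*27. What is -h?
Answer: 63/4 ≈ 15.750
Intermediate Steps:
h = -63/4 (h = -7*1/12*27 = -7/12*27 = -63/4 ≈ -15.750)
-h = -1*(-63/4) = 63/4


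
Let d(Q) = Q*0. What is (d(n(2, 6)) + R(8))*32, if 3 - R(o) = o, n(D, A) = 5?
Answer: -160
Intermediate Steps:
R(o) = 3 - o
d(Q) = 0
(d(n(2, 6)) + R(8))*32 = (0 + (3 - 1*8))*32 = (0 + (3 - 8))*32 = (0 - 5)*32 = -5*32 = -160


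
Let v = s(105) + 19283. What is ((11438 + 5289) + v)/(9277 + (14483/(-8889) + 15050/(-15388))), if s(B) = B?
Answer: 493995170418/126858789331 ≈ 3.8941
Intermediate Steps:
v = 19388 (v = 105 + 19283 = 19388)
((11438 + 5289) + v)/(9277 + (14483/(-8889) + 15050/(-15388))) = ((11438 + 5289) + 19388)/(9277 + (14483/(-8889) + 15050/(-15388))) = (16727 + 19388)/(9277 + (14483*(-1/8889) + 15050*(-1/15388))) = 36115/(9277 + (-14483/8889 - 7525/7694)) = 36115/(9277 - 178321927/68391966) = 36115/(634293946655/68391966) = 36115*(68391966/634293946655) = 493995170418/126858789331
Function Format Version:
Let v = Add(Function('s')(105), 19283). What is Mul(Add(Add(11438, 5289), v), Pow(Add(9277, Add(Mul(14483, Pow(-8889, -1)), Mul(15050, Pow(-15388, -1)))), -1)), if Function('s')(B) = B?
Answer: Rational(493995170418, 126858789331) ≈ 3.8941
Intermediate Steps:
v = 19388 (v = Add(105, 19283) = 19388)
Mul(Add(Add(11438, 5289), v), Pow(Add(9277, Add(Mul(14483, Pow(-8889, -1)), Mul(15050, Pow(-15388, -1)))), -1)) = Mul(Add(Add(11438, 5289), 19388), Pow(Add(9277, Add(Mul(14483, Pow(-8889, -1)), Mul(15050, Pow(-15388, -1)))), -1)) = Mul(Add(16727, 19388), Pow(Add(9277, Add(Mul(14483, Rational(-1, 8889)), Mul(15050, Rational(-1, 15388)))), -1)) = Mul(36115, Pow(Add(9277, Add(Rational(-14483, 8889), Rational(-7525, 7694))), -1)) = Mul(36115, Pow(Add(9277, Rational(-178321927, 68391966)), -1)) = Mul(36115, Pow(Rational(634293946655, 68391966), -1)) = Mul(36115, Rational(68391966, 634293946655)) = Rational(493995170418, 126858789331)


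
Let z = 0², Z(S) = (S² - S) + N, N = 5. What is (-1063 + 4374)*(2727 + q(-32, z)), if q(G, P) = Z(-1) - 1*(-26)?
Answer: 9138360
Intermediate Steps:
Z(S) = 5 + S² - S (Z(S) = (S² - S) + 5 = 5 + S² - S)
z = 0
q(G, P) = 33 (q(G, P) = (5 + (-1)² - 1*(-1)) - 1*(-26) = (5 + 1 + 1) + 26 = 7 + 26 = 33)
(-1063 + 4374)*(2727 + q(-32, z)) = (-1063 + 4374)*(2727 + 33) = 3311*2760 = 9138360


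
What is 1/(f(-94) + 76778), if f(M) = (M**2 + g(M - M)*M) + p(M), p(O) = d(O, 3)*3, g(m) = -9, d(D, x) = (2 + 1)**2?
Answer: 1/86487 ≈ 1.1562e-5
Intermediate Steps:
d(D, x) = 9 (d(D, x) = 3**2 = 9)
p(O) = 27 (p(O) = 9*3 = 27)
f(M) = 27 + M**2 - 9*M (f(M) = (M**2 - 9*M) + 27 = 27 + M**2 - 9*M)
1/(f(-94) + 76778) = 1/((27 + (-94)**2 - 9*(-94)) + 76778) = 1/((27 + 8836 + 846) + 76778) = 1/(9709 + 76778) = 1/86487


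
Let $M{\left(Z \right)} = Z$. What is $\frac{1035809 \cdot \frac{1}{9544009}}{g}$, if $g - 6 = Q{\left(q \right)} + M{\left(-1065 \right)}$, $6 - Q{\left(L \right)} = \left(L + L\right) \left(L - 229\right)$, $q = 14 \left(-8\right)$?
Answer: $- \frac{1035809}{739059424933} \approx -1.4015 \cdot 10^{-6}$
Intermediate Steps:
$q = -112$
$Q{\left(L \right)} = 6 - 2 L \left(-229 + L\right)$ ($Q{\left(L \right)} = 6 - \left(L + L\right) \left(L - 229\right) = 6 - 2 L \left(-229 + L\right)$)
$g = -77437$ ($g = 6 + \left(\left(6 - 2 \left(-112\right)^{2} + 458 \left(-112\right)\right) - 1065\right) = 6 - 77443 = -77437$)
$\frac{1035809 \cdot \frac{1}{9544009}}{g} = \frac{1035809 \cdot \frac{1}{9544009}}{-77437} = 1035809 \cdot \frac{1}{9544009} \left(- \frac{1}{77437}\right) = \frac{1035809}{9544009} \left(- \frac{1}{77437}\right) = - \frac{1035809}{739059424933}$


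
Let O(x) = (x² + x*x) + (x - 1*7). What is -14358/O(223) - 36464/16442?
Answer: -967646743/409709977 ≈ -2.3618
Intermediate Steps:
O(x) = -7 + x + 2*x² (O(x) = (x² + x²) + (x - 7) = 2*x² + (-7 + x) = -7 + x + 2*x²)
-14358/O(223) - 36464/16442 = -14358/(-7 + 223 + 2*223²) - 36464/16442 = -14358/(-7 + 223 + 2*49729) - 36464*1/16442 = -14358/(-7 + 223 + 99458) - 18232/8221 = -14358/99674 - 18232/8221 = -14358*1/99674 - 18232/8221 = -7179/49837 - 18232/8221 = -967646743/409709977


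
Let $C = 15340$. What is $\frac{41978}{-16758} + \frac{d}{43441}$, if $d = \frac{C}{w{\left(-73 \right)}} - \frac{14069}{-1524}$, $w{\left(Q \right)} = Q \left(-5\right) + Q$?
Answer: $- \frac{33793373982955}{13498284482676} \approx -2.5035$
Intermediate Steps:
$w{\left(Q \right)} = - 4 Q$ ($w{\left(Q \right)} = - 5 Q + Q = - 4 Q$)
$d = \frac{6871577}{111252}$ ($d = \frac{15340}{\left(-4\right) \left(-73\right)} - \frac{14069}{-1524} = \frac{15340}{292} - - \frac{14069}{1524} = 15340 \cdot \frac{1}{292} + \frac{14069}{1524} = \frac{3835}{73} + \frac{14069}{1524} = \frac{6871577}{111252} \approx 61.766$)
$\frac{41978}{-16758} + \frac{d}{43441} = \frac{41978}{-16758} + \frac{6871577}{111252 \cdot 43441} = 41978 \left(- \frac{1}{16758}\right) + \frac{6871577}{111252} \cdot \frac{1}{43441} = - \frac{20989}{8379} + \frac{6871577}{4832898132} = - \frac{33793373982955}{13498284482676}$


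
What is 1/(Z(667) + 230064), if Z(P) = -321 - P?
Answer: 1/229076 ≈ 4.3654e-6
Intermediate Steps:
1/(Z(667) + 230064) = 1/((-321 - 1*667) + 230064) = 1/((-321 - 667) + 230064) = 1/(-988 + 230064) = 1/229076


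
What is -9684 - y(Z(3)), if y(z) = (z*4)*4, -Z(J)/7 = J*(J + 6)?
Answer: -6660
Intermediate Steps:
Z(J) = -7*J*(6 + J) (Z(J) = -7*J*(J + 6) = -7*J*(6 + J))
y(z) = 16*z (y(z) = (4*z)*4 = 16*z)
-9684 - y(Z(3)) = -9684 - 16*(-7*3*(6 + 3)) = -9684 - 16*(-7*3*9) = -9684 - 16*(-189) = -9684 - 1*(-3024) = -9684 + 3024 = -6660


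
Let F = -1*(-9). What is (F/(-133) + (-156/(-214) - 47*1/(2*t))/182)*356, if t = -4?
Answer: -1181119/105716 ≈ -11.173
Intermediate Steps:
F = 9
(F/(-133) + (-156/(-214) - 47*1/(2*t))/182)*356 = (9/(-133) + (-156/(-214) - 47/(2*(-4)))/182)*356 = (9*(-1/133) + (-156*(-1/214) - 47/(-8))*(1/182))*356 = (-9/133 + (78/107 - 47*(-1/8))*(1/182))*356 = (-9/133 + (78/107 + 47/8)*(1/182))*356 = (-9/133 + (5653/856)*(1/182))*356 = (-9/133 + 5653/155792)*356 = -13271/422864*356 = -1181119/105716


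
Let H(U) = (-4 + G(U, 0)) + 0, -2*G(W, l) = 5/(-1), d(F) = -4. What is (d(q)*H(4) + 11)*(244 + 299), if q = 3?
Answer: 9231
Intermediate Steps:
G(W, l) = 5/2 (G(W, l) = -5/(2*(-1)) = -5*(-1)/2 = -½*(-5) = 5/2)
H(U) = -3/2 (H(U) = (-4 + 5/2) + 0 = -3/2 + 0 = -3/2)
(d(q)*H(4) + 11)*(244 + 299) = (-4*(-3/2) + 11)*(244 + 299) = (6 + 11)*543 = 17*543 = 9231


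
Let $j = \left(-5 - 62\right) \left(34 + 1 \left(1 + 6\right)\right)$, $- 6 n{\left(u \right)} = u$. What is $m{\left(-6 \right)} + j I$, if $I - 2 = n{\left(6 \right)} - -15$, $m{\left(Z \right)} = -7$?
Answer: $-43959$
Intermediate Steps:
$n{\left(u \right)} = - \frac{u}{6}$
$I = 16$ ($I = 2 - -14 = 2 + \left(-1 + 15\right) = 2 + 14 = 16$)
$j = -2747$ ($j = - 67 \left(34 + 1 \cdot 7\right) = - 67 \left(34 + 7\right) = \left(-67\right) 41 = -2747$)
$m{\left(-6 \right)} + j I = -7 - 43952 = -43959$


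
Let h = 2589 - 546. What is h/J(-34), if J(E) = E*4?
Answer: -2043/136 ≈ -15.022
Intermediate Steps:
J(E) = 4*E
h = 2043
h/J(-34) = 2043/((4*(-34))) = 2043/(-136) = 2043*(-1/136) = -2043/136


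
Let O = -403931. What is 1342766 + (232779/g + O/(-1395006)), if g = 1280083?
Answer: 77348696666651465/57603982758 ≈ 1.3428e+6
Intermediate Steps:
1342766 + (232779/g + O/(-1395006)) = 1342766 + (232779/1280083 - 403931/(-1395006)) = 1342766 + (232779*(1/1280083) - 403931*(-1/1395006)) = 1342766 + (7509/41293 + 403931/1395006) = 1342766 + 27154622837/57603982758 = 77348696666651465/57603982758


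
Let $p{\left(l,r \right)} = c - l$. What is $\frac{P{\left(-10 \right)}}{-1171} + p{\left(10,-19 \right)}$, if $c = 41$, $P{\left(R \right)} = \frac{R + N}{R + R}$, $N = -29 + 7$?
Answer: $\frac{181497}{5855} \approx 30.999$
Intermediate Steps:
$N = -22$
$P{\left(R \right)} = \frac{-22 + R}{2 R}$ ($P{\left(R \right)} = \frac{R - 22}{R + R} = \frac{-22 + R}{2 R}$)
$p{\left(l,r \right)} = 41 - l$
$\frac{P{\left(-10 \right)}}{-1171} + p{\left(10,-19 \right)} = \frac{\frac{1}{2} \frac{1}{-10} \left(-22 - 10\right)}{-1171} + \left(41 - 10\right) = \frac{1}{2} \left(- \frac{1}{10}\right) \left(-32\right) \left(- \frac{1}{1171}\right) + \left(41 - 10\right) = \frac{8}{5} \left(- \frac{1}{1171}\right) + 31 = - \frac{8}{5855} + 31 = \frac{181497}{5855}$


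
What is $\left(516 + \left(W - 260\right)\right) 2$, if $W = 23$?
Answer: $558$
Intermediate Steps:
$\left(516 + \left(W - 260\right)\right) 2 = \left(516 + \left(23 - 260\right)\right) 2 = \left(516 - 237\right) 2 = 279 \cdot 2 = 558$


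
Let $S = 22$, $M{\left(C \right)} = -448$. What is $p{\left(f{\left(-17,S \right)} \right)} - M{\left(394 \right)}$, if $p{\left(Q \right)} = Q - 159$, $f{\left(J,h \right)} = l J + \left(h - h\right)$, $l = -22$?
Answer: $663$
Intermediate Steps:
$f{\left(J,h \right)} = - 22 J$ ($f{\left(J,h \right)} = - 22 J + \left(h - h\right) = - 22 J + 0 = - 22 J$)
$p{\left(Q \right)} = -159 + Q$
$p{\left(f{\left(-17,S \right)} \right)} - M{\left(394 \right)} = \left(-159 - -374\right) - -448 = \left(-159 + 374\right) + 448 = 215 + 448 = 663$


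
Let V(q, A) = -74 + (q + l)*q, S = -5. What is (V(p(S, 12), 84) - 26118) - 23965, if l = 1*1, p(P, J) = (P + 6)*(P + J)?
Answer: -50101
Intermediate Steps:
p(P, J) = (6 + P)*(J + P)
l = 1
V(q, A) = -74 + q*(1 + q) (V(q, A) = -74 + (q + 1)*q = -74 + (1 + q)*q = -74 + q*(1 + q))
(V(p(S, 12), 84) - 26118) - 23965 = ((-74 + ((-5)**2 + 6*12 + 6*(-5) + 12*(-5)) + ((-5)**2 + 6*12 + 6*(-5) + 12*(-5))**2) - 26118) - 23965 = ((-74 + (25 + 72 - 30 - 60) + (25 + 72 - 30 - 60)**2) - 26118) - 23965 = ((-74 + 7 + 7**2) - 26118) - 23965 = ((-74 + 7 + 49) - 26118) - 23965 = (-18 - 26118) - 23965 = -26136 - 23965 = -50101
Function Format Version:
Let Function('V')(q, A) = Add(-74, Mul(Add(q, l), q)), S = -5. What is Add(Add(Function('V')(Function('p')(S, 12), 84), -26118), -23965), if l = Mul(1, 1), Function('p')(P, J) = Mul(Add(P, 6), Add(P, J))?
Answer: -50101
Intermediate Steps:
Function('p')(P, J) = Mul(Add(6, P), Add(J, P))
l = 1
Function('V')(q, A) = Add(-74, Mul(q, Add(1, q))) (Function('V')(q, A) = Add(-74, Mul(Add(q, 1), q)) = Add(-74, Mul(Add(1, q), q)) = Add(-74, Mul(q, Add(1, q))))
Add(Add(Function('V')(Function('p')(S, 12), 84), -26118), -23965) = Add(Add(Add(-74, Add(Pow(-5, 2), Mul(6, 12), Mul(6, -5), Mul(12, -5)), Pow(Add(Pow(-5, 2), Mul(6, 12), Mul(6, -5), Mul(12, -5)), 2)), -26118), -23965) = Add(Add(Add(-74, Add(25, 72, -30, -60), Pow(Add(25, 72, -30, -60), 2)), -26118), -23965) = Add(Add(Add(-74, 7, Pow(7, 2)), -26118), -23965) = Add(Add(Add(-74, 7, 49), -26118), -23965) = Add(Add(-18, -26118), -23965) = Add(-26136, -23965) = -50101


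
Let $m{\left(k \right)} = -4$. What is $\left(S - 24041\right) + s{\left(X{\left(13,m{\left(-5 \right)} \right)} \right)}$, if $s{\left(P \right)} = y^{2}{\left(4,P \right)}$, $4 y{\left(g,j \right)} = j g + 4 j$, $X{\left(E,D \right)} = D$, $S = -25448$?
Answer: $-49425$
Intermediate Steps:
$y{\left(g,j \right)} = j + \frac{g j}{4}$ ($y{\left(g,j \right)} = \frac{j g + 4 j}{4} = \frac{g j + 4 j}{4} = \frac{4 j + g j}{4} = j + \frac{g j}{4}$)
$s{\left(P \right)} = 4 P^{2}$ ($s{\left(P \right)} = \left(\frac{P \left(4 + 4\right)}{4}\right)^{2} = \left(\frac{1}{4} P 8\right)^{2} = \left(2 P\right)^{2} = 4 P^{2}$)
$\left(S - 24041\right) + s{\left(X{\left(13,m{\left(-5 \right)} \right)} \right)} = \left(-25448 - 24041\right) + 4 \left(-4\right)^{2} = -49489 + 4 \cdot 16 = -49489 + 64 = -49425$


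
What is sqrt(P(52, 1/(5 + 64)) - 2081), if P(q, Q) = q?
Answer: I*sqrt(2029) ≈ 45.044*I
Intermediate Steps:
sqrt(P(52, 1/(5 + 64)) - 2081) = sqrt(52 - 2081) = sqrt(-2029) = I*sqrt(2029)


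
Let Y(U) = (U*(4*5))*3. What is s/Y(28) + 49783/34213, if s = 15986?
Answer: 315282229/28738920 ≈ 10.971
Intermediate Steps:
Y(U) = 60*U (Y(U) = (U*20)*3 = (20*U)*3 = 60*U)
s/Y(28) + 49783/34213 = 15986/((60*28)) + 49783/34213 = 15986/1680 + 49783*(1/34213) = 15986*(1/1680) + 49783/34213 = 7993/840 + 49783/34213 = 315282229/28738920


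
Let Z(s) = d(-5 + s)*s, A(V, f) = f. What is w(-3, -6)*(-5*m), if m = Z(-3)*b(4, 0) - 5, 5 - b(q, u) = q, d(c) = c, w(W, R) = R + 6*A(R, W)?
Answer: 2280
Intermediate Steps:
w(W, R) = R + 6*W
b(q, u) = 5 - q
Z(s) = s*(-5 + s) (Z(s) = (-5 + s)*s = s*(-5 + s))
m = 19 (m = (-3*(-5 - 3))*(5 - 1*4) - 5 = (-3*(-8))*(5 - 4) - 5 = 24*1 - 5 = 24 - 5 = 19)
w(-3, -6)*(-5*m) = (-6 + 6*(-3))*(-5*19) = (-6 - 18)*(-95) = -24*(-95) = 2280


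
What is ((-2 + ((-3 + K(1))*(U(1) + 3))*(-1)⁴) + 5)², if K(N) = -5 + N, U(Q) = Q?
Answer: 625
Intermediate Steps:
((-2 + ((-3 + K(1))*(U(1) + 3))*(-1)⁴) + 5)² = ((-2 + ((-3 + (-5 + 1))*(1 + 3))*(-1)⁴) + 5)² = ((-2 + ((-3 - 4)*4)*1) + 5)² = ((-2 - 7*4*1) + 5)² = ((-2 - 28*1) + 5)² = ((-2 - 28) + 5)² = (-30 + 5)² = (-25)² = 625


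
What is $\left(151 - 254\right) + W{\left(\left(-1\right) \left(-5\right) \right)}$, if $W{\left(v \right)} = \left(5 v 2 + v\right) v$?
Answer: $172$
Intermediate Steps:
$W{\left(v \right)} = 11 v^{2}$ ($W{\left(v \right)} = \left(10 v + v\right) v = 11 v v = 11 v^{2}$)
$\left(151 - 254\right) + W{\left(\left(-1\right) \left(-5\right) \right)} = \left(151 - 254\right) + 11 \left(\left(-1\right) \left(-5\right)\right)^{2} = -103 + 11 \cdot 5^{2} = -103 + 11 \cdot 25 = -103 + 275 = 172$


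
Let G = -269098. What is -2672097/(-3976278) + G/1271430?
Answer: 387895971911/842593189590 ≈ 0.46036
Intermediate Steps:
-2672097/(-3976278) + G/1271430 = -2672097/(-3976278) - 269098/1271430 = -2672097*(-1/3976278) - 269098*1/1271430 = 890699/1325426 - 134549/635715 = 387895971911/842593189590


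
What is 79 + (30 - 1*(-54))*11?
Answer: 1003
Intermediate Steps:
79 + (30 - 1*(-54))*11 = 79 + (30 + 54)*11 = 79 + 84*11 = 79 + 924 = 1003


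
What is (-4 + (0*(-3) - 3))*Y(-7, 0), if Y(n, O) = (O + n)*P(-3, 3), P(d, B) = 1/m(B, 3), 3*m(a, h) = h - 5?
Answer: -147/2 ≈ -73.500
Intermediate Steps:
m(a, h) = -5/3 + h/3 (m(a, h) = (h - 5)/3 = (-5 + h)/3 = -5/3 + h/3)
P(d, B) = -3/2 (P(d, B) = 1/(-5/3 + (⅓)*3) = 1/(-5/3 + 1) = 1/(-⅔) = -3/2)
Y(n, O) = -3*O/2 - 3*n/2 (Y(n, O) = (O + n)*(-3/2) = -3*O/2 - 3*n/2)
(-4 + (0*(-3) - 3))*Y(-7, 0) = (-4 + (0*(-3) - 3))*(-3/2*0 - 3/2*(-7)) = (-4 + (0 - 3))*(0 + 21/2) = (-4 - 3)*(21/2) = -7*21/2 = -147/2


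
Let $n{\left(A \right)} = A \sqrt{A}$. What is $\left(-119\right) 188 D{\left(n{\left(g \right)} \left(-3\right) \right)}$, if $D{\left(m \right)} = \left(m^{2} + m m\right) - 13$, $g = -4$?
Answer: $26063380$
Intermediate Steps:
$n{\left(A \right)} = A^{\frac{3}{2}}$
$D{\left(m \right)} = -13 + 2 m^{2}$ ($D{\left(m \right)} = \left(m^{2} + m^{2}\right) - 13 = 2 m^{2} - 13 = -13 + 2 m^{2}$)
$\left(-119\right) 188 D{\left(n{\left(g \right)} \left(-3\right) \right)} = \left(-119\right) 188 \left(-13 + 2 \left(\left(-4\right)^{\frac{3}{2}} \left(-3\right)\right)^{2}\right) = - 22372 \left(-13 + 2 \left(- 8 i \left(-3\right)\right)^{2}\right) = - 22372 \left(-13 + 2 \left(24 i\right)^{2}\right) = - 22372 \left(-13 + 2 \left(-576\right)\right) = - 22372 \left(-13 - 1152\right) = \left(-22372\right) \left(-1165\right) = 26063380$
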